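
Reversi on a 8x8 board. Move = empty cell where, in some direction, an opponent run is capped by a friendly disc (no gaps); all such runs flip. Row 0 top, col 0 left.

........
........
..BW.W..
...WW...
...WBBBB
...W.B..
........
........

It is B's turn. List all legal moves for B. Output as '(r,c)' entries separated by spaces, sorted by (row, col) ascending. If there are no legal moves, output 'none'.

(1,2): flips 2 -> legal
(1,3): no bracket -> illegal
(1,4): no bracket -> illegal
(1,5): no bracket -> illegal
(1,6): no bracket -> illegal
(2,4): flips 2 -> legal
(2,6): no bracket -> illegal
(3,2): no bracket -> illegal
(3,5): no bracket -> illegal
(3,6): no bracket -> illegal
(4,2): flips 1 -> legal
(5,2): no bracket -> illegal
(5,4): no bracket -> illegal
(6,2): flips 1 -> legal
(6,3): no bracket -> illegal
(6,4): no bracket -> illegal

Answer: (1,2) (2,4) (4,2) (6,2)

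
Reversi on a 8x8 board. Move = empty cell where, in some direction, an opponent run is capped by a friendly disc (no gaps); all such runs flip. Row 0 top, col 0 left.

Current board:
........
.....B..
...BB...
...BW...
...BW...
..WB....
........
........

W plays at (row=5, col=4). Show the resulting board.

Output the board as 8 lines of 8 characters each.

Answer: ........
.....B..
...BB...
...BW...
...BW...
..WWW...
........
........

Derivation:
Place W at (5,4); scan 8 dirs for brackets.
Dir NW: opp run (4,3), next='.' -> no flip
Dir N: first cell 'W' (not opp) -> no flip
Dir NE: first cell '.' (not opp) -> no flip
Dir W: opp run (5,3) capped by W -> flip
Dir E: first cell '.' (not opp) -> no flip
Dir SW: first cell '.' (not opp) -> no flip
Dir S: first cell '.' (not opp) -> no flip
Dir SE: first cell '.' (not opp) -> no flip
All flips: (5,3)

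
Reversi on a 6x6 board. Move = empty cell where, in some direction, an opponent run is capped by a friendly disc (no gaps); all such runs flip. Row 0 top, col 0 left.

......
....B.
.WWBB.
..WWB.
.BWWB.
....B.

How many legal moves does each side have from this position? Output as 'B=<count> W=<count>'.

Answer: B=7 W=9

Derivation:
-- B to move --
(1,0): flips 3 -> legal
(1,1): flips 2 -> legal
(1,2): no bracket -> illegal
(1,3): no bracket -> illegal
(2,0): flips 2 -> legal
(3,0): no bracket -> illegal
(3,1): flips 2 -> legal
(5,1): flips 2 -> legal
(5,2): flips 1 -> legal
(5,3): flips 2 -> legal
B mobility = 7
-- W to move --
(0,3): no bracket -> illegal
(0,4): no bracket -> illegal
(0,5): flips 2 -> legal
(1,2): no bracket -> illegal
(1,3): flips 1 -> legal
(1,5): flips 1 -> legal
(2,5): flips 3 -> legal
(3,0): no bracket -> illegal
(3,1): no bracket -> illegal
(3,5): flips 1 -> legal
(4,0): flips 1 -> legal
(4,5): flips 1 -> legal
(5,0): flips 1 -> legal
(5,1): no bracket -> illegal
(5,2): no bracket -> illegal
(5,3): no bracket -> illegal
(5,5): flips 1 -> legal
W mobility = 9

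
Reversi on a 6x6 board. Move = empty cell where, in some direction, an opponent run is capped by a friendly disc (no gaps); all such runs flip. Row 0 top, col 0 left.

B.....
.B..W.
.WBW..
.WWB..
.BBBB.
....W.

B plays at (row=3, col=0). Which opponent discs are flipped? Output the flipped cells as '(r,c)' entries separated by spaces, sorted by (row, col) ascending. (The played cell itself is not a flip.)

Dir NW: edge -> no flip
Dir N: first cell '.' (not opp) -> no flip
Dir NE: opp run (2,1), next='.' -> no flip
Dir W: edge -> no flip
Dir E: opp run (3,1) (3,2) capped by B -> flip
Dir SW: edge -> no flip
Dir S: first cell '.' (not opp) -> no flip
Dir SE: first cell 'B' (not opp) -> no flip

Answer: (3,1) (3,2)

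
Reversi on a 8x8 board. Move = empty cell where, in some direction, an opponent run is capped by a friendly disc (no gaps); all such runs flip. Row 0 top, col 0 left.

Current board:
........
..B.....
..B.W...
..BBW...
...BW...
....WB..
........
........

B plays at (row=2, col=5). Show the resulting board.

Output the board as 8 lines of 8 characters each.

Place B at (2,5); scan 8 dirs for brackets.
Dir NW: first cell '.' (not opp) -> no flip
Dir N: first cell '.' (not opp) -> no flip
Dir NE: first cell '.' (not opp) -> no flip
Dir W: opp run (2,4), next='.' -> no flip
Dir E: first cell '.' (not opp) -> no flip
Dir SW: opp run (3,4) capped by B -> flip
Dir S: first cell '.' (not opp) -> no flip
Dir SE: first cell '.' (not opp) -> no flip
All flips: (3,4)

Answer: ........
..B.....
..B.WB..
..BBB...
...BW...
....WB..
........
........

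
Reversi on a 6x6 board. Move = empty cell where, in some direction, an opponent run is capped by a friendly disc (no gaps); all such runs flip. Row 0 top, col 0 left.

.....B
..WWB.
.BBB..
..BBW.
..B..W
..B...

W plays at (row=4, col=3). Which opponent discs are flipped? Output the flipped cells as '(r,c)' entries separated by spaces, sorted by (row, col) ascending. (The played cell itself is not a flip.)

Dir NW: opp run (3,2) (2,1), next='.' -> no flip
Dir N: opp run (3,3) (2,3) capped by W -> flip
Dir NE: first cell 'W' (not opp) -> no flip
Dir W: opp run (4,2), next='.' -> no flip
Dir E: first cell '.' (not opp) -> no flip
Dir SW: opp run (5,2), next=edge -> no flip
Dir S: first cell '.' (not opp) -> no flip
Dir SE: first cell '.' (not opp) -> no flip

Answer: (2,3) (3,3)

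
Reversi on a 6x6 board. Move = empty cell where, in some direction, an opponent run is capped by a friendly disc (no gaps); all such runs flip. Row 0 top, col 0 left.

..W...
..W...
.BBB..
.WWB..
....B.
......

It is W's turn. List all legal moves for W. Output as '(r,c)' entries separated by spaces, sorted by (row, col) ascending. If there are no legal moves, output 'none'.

Answer: (1,0) (1,1) (1,3) (1,4) (3,0) (3,4)

Derivation:
(1,0): flips 1 -> legal
(1,1): flips 1 -> legal
(1,3): flips 1 -> legal
(1,4): flips 1 -> legal
(2,0): no bracket -> illegal
(2,4): no bracket -> illegal
(3,0): flips 1 -> legal
(3,4): flips 2 -> legal
(3,5): no bracket -> illegal
(4,2): no bracket -> illegal
(4,3): no bracket -> illegal
(4,5): no bracket -> illegal
(5,3): no bracket -> illegal
(5,4): no bracket -> illegal
(5,5): no bracket -> illegal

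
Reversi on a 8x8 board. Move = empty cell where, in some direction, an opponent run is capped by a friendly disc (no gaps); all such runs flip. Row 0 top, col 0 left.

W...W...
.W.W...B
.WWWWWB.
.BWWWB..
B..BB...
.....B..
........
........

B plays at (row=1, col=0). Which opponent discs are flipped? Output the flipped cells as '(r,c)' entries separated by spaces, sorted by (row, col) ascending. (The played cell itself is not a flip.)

Answer: (2,1) (3,2)

Derivation:
Dir NW: edge -> no flip
Dir N: opp run (0,0), next=edge -> no flip
Dir NE: first cell '.' (not opp) -> no flip
Dir W: edge -> no flip
Dir E: opp run (1,1), next='.' -> no flip
Dir SW: edge -> no flip
Dir S: first cell '.' (not opp) -> no flip
Dir SE: opp run (2,1) (3,2) capped by B -> flip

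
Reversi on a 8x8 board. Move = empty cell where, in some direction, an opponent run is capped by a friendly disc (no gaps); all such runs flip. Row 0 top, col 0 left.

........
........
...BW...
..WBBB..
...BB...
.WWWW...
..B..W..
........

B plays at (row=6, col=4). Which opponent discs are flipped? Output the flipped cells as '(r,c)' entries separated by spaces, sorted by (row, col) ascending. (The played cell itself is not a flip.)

Dir NW: opp run (5,3), next='.' -> no flip
Dir N: opp run (5,4) capped by B -> flip
Dir NE: first cell '.' (not opp) -> no flip
Dir W: first cell '.' (not opp) -> no flip
Dir E: opp run (6,5), next='.' -> no flip
Dir SW: first cell '.' (not opp) -> no flip
Dir S: first cell '.' (not opp) -> no flip
Dir SE: first cell '.' (not opp) -> no flip

Answer: (5,4)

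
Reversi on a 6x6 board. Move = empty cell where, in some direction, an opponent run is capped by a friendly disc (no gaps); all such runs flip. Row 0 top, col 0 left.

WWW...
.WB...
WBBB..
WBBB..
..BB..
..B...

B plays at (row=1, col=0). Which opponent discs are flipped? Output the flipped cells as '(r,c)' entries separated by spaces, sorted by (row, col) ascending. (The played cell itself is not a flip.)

Answer: (1,1)

Derivation:
Dir NW: edge -> no flip
Dir N: opp run (0,0), next=edge -> no flip
Dir NE: opp run (0,1), next=edge -> no flip
Dir W: edge -> no flip
Dir E: opp run (1,1) capped by B -> flip
Dir SW: edge -> no flip
Dir S: opp run (2,0) (3,0), next='.' -> no flip
Dir SE: first cell 'B' (not opp) -> no flip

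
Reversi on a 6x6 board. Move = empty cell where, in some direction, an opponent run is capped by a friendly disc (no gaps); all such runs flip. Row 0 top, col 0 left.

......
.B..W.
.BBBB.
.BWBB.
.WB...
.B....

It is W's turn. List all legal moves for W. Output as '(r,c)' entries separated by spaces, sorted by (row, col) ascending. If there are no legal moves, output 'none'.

(0,0): no bracket -> illegal
(0,1): flips 3 -> legal
(0,2): no bracket -> illegal
(1,0): flips 1 -> legal
(1,2): flips 1 -> legal
(1,3): no bracket -> illegal
(1,5): no bracket -> illegal
(2,0): no bracket -> illegal
(2,5): no bracket -> illegal
(3,0): flips 1 -> legal
(3,5): flips 2 -> legal
(4,0): no bracket -> illegal
(4,3): flips 1 -> legal
(4,4): flips 2 -> legal
(4,5): no bracket -> illegal
(5,0): no bracket -> illegal
(5,2): flips 1 -> legal
(5,3): no bracket -> illegal

Answer: (0,1) (1,0) (1,2) (3,0) (3,5) (4,3) (4,4) (5,2)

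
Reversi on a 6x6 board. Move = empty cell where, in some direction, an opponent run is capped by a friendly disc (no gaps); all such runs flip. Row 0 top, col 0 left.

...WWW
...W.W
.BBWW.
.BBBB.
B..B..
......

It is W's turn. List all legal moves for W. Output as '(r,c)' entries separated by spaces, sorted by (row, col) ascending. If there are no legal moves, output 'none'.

Answer: (2,0) (4,1) (4,2) (4,4) (4,5) (5,3)

Derivation:
(1,0): no bracket -> illegal
(1,1): no bracket -> illegal
(1,2): no bracket -> illegal
(2,0): flips 2 -> legal
(2,5): no bracket -> illegal
(3,0): no bracket -> illegal
(3,5): no bracket -> illegal
(4,1): flips 1 -> legal
(4,2): flips 1 -> legal
(4,4): flips 1 -> legal
(4,5): flips 1 -> legal
(5,0): no bracket -> illegal
(5,1): no bracket -> illegal
(5,2): no bracket -> illegal
(5,3): flips 2 -> legal
(5,4): no bracket -> illegal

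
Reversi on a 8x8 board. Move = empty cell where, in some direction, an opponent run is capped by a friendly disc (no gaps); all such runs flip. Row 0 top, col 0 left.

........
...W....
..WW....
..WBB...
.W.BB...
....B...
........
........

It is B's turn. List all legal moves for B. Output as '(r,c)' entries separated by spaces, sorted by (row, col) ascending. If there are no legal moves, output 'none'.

(0,2): no bracket -> illegal
(0,3): flips 2 -> legal
(0,4): no bracket -> illegal
(1,1): flips 1 -> legal
(1,2): flips 1 -> legal
(1,4): no bracket -> illegal
(2,1): flips 1 -> legal
(2,4): no bracket -> illegal
(3,0): no bracket -> illegal
(3,1): flips 1 -> legal
(4,0): no bracket -> illegal
(4,2): no bracket -> illegal
(5,0): no bracket -> illegal
(5,1): no bracket -> illegal
(5,2): no bracket -> illegal

Answer: (0,3) (1,1) (1,2) (2,1) (3,1)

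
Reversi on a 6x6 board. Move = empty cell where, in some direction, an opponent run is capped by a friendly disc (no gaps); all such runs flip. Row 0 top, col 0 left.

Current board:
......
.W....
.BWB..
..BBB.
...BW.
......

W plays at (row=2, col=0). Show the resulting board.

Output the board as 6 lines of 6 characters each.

Answer: ......
.W....
WWWB..
..BBB.
...BW.
......

Derivation:
Place W at (2,0); scan 8 dirs for brackets.
Dir NW: edge -> no flip
Dir N: first cell '.' (not opp) -> no flip
Dir NE: first cell 'W' (not opp) -> no flip
Dir W: edge -> no flip
Dir E: opp run (2,1) capped by W -> flip
Dir SW: edge -> no flip
Dir S: first cell '.' (not opp) -> no flip
Dir SE: first cell '.' (not opp) -> no flip
All flips: (2,1)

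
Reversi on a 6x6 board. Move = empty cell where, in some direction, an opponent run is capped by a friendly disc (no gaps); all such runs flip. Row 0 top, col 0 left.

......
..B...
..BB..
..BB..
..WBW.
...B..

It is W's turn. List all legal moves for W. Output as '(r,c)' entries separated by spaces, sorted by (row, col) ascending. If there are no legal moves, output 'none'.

(0,1): no bracket -> illegal
(0,2): flips 3 -> legal
(0,3): no bracket -> illegal
(1,1): flips 2 -> legal
(1,3): no bracket -> illegal
(1,4): no bracket -> illegal
(2,1): no bracket -> illegal
(2,4): flips 1 -> legal
(3,1): no bracket -> illegal
(3,4): no bracket -> illegal
(4,1): no bracket -> illegal
(5,2): no bracket -> illegal
(5,4): no bracket -> illegal

Answer: (0,2) (1,1) (2,4)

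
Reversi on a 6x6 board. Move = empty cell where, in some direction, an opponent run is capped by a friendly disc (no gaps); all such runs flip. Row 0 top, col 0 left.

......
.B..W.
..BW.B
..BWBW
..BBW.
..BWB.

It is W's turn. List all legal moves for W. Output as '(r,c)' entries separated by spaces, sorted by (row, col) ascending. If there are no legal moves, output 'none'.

(0,0): flips 2 -> legal
(0,1): no bracket -> illegal
(0,2): no bracket -> illegal
(1,0): no bracket -> illegal
(1,2): no bracket -> illegal
(1,3): no bracket -> illegal
(1,5): flips 1 -> legal
(2,0): no bracket -> illegal
(2,1): flips 1 -> legal
(2,4): flips 1 -> legal
(3,1): flips 2 -> legal
(4,1): flips 3 -> legal
(4,5): flips 1 -> legal
(5,1): flips 2 -> legal
(5,5): flips 1 -> legal

Answer: (0,0) (1,5) (2,1) (2,4) (3,1) (4,1) (4,5) (5,1) (5,5)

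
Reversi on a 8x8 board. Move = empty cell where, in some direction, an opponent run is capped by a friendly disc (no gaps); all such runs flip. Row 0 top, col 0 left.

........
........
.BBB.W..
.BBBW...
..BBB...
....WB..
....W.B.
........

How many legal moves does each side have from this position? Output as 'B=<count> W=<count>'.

-- B to move --
(1,4): no bracket -> illegal
(1,5): no bracket -> illegal
(1,6): flips 2 -> legal
(2,4): flips 1 -> legal
(2,6): no bracket -> illegal
(3,5): flips 1 -> legal
(3,6): no bracket -> illegal
(4,5): flips 1 -> legal
(5,3): flips 1 -> legal
(6,3): no bracket -> illegal
(6,5): flips 1 -> legal
(7,3): flips 1 -> legal
(7,4): flips 2 -> legal
(7,5): no bracket -> illegal
B mobility = 8
-- W to move --
(1,0): flips 3 -> legal
(1,1): no bracket -> illegal
(1,2): flips 1 -> legal
(1,3): no bracket -> illegal
(1,4): no bracket -> illegal
(2,0): no bracket -> illegal
(2,4): no bracket -> illegal
(3,0): flips 3 -> legal
(3,5): no bracket -> illegal
(4,0): no bracket -> illegal
(4,1): no bracket -> illegal
(4,5): no bracket -> illegal
(4,6): flips 1 -> legal
(5,1): no bracket -> illegal
(5,2): flips 1 -> legal
(5,3): no bracket -> illegal
(5,6): flips 1 -> legal
(5,7): no bracket -> illegal
(6,5): no bracket -> illegal
(6,7): no bracket -> illegal
(7,5): no bracket -> illegal
(7,6): no bracket -> illegal
(7,7): no bracket -> illegal
W mobility = 6

Answer: B=8 W=6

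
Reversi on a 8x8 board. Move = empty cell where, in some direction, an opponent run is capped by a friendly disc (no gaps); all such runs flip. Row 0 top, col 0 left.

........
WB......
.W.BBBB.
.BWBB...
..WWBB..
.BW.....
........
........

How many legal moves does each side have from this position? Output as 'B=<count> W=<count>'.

Answer: B=3 W=13

Derivation:
-- B to move --
(0,0): no bracket -> illegal
(0,1): no bracket -> illegal
(1,2): no bracket -> illegal
(2,0): no bracket -> illegal
(2,2): no bracket -> illegal
(3,0): no bracket -> illegal
(4,1): flips 3 -> legal
(5,3): flips 3 -> legal
(5,4): no bracket -> illegal
(6,1): flips 2 -> legal
(6,2): no bracket -> illegal
(6,3): no bracket -> illegal
B mobility = 3
-- W to move --
(0,0): no bracket -> illegal
(0,1): flips 1 -> legal
(0,2): no bracket -> illegal
(1,2): flips 1 -> legal
(1,3): flips 2 -> legal
(1,4): flips 1 -> legal
(1,5): flips 2 -> legal
(1,6): flips 2 -> legal
(1,7): no bracket -> illegal
(2,0): flips 1 -> legal
(2,2): no bracket -> illegal
(2,7): no bracket -> illegal
(3,0): flips 1 -> legal
(3,5): flips 2 -> legal
(3,6): no bracket -> illegal
(3,7): no bracket -> illegal
(4,0): no bracket -> illegal
(4,1): flips 1 -> legal
(4,6): flips 2 -> legal
(5,0): flips 1 -> legal
(5,3): no bracket -> illegal
(5,4): no bracket -> illegal
(5,5): no bracket -> illegal
(5,6): no bracket -> illegal
(6,0): flips 1 -> legal
(6,1): no bracket -> illegal
(6,2): no bracket -> illegal
W mobility = 13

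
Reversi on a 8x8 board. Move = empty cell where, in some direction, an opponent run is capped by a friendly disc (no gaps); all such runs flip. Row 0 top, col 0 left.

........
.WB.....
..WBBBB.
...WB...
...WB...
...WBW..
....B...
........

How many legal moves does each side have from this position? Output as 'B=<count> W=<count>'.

-- B to move --
(0,0): flips 3 -> legal
(0,1): no bracket -> illegal
(0,2): no bracket -> illegal
(1,0): flips 1 -> legal
(1,3): no bracket -> illegal
(2,0): no bracket -> illegal
(2,1): flips 1 -> legal
(3,1): no bracket -> illegal
(3,2): flips 3 -> legal
(4,2): flips 3 -> legal
(4,5): no bracket -> illegal
(4,6): flips 1 -> legal
(5,2): flips 2 -> legal
(5,6): flips 1 -> legal
(6,2): flips 1 -> legal
(6,3): flips 3 -> legal
(6,5): no bracket -> illegal
(6,6): flips 1 -> legal
B mobility = 11
-- W to move --
(0,1): no bracket -> illegal
(0,2): flips 1 -> legal
(0,3): no bracket -> illegal
(1,3): flips 2 -> legal
(1,4): no bracket -> illegal
(1,5): flips 1 -> legal
(1,6): flips 2 -> legal
(1,7): no bracket -> illegal
(2,1): no bracket -> illegal
(2,7): flips 4 -> legal
(3,2): no bracket -> illegal
(3,5): flips 2 -> legal
(3,6): no bracket -> illegal
(3,7): no bracket -> illegal
(4,5): flips 1 -> legal
(6,3): no bracket -> illegal
(6,5): flips 1 -> legal
(7,3): flips 1 -> legal
(7,4): no bracket -> illegal
(7,5): flips 1 -> legal
W mobility = 10

Answer: B=11 W=10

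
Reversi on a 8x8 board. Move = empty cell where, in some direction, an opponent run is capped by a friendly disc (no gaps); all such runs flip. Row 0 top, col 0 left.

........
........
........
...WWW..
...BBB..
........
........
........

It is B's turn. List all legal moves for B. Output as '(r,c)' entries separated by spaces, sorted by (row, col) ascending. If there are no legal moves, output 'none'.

(2,2): flips 1 -> legal
(2,3): flips 2 -> legal
(2,4): flips 1 -> legal
(2,5): flips 2 -> legal
(2,6): flips 1 -> legal
(3,2): no bracket -> illegal
(3,6): no bracket -> illegal
(4,2): no bracket -> illegal
(4,6): no bracket -> illegal

Answer: (2,2) (2,3) (2,4) (2,5) (2,6)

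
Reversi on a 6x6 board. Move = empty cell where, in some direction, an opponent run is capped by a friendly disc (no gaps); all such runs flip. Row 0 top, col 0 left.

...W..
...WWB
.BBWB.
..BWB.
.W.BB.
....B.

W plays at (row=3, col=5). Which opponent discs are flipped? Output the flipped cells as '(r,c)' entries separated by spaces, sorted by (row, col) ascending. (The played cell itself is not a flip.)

Answer: (2,4) (3,4)

Derivation:
Dir NW: opp run (2,4) capped by W -> flip
Dir N: first cell '.' (not opp) -> no flip
Dir NE: edge -> no flip
Dir W: opp run (3,4) capped by W -> flip
Dir E: edge -> no flip
Dir SW: opp run (4,4), next='.' -> no flip
Dir S: first cell '.' (not opp) -> no flip
Dir SE: edge -> no flip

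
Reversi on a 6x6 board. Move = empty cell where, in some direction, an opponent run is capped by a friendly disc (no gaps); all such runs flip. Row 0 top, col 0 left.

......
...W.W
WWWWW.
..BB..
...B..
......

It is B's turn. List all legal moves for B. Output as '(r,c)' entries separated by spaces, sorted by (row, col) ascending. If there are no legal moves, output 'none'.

(0,2): no bracket -> illegal
(0,3): flips 2 -> legal
(0,4): no bracket -> illegal
(0,5): no bracket -> illegal
(1,0): flips 1 -> legal
(1,1): flips 1 -> legal
(1,2): flips 1 -> legal
(1,4): flips 1 -> legal
(2,5): no bracket -> illegal
(3,0): no bracket -> illegal
(3,1): no bracket -> illegal
(3,4): no bracket -> illegal
(3,5): no bracket -> illegal

Answer: (0,3) (1,0) (1,1) (1,2) (1,4)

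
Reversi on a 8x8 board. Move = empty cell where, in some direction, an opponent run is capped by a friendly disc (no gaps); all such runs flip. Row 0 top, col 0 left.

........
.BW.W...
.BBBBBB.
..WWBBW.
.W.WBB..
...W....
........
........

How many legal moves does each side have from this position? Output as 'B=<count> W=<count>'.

-- B to move --
(0,1): flips 1 -> legal
(0,2): flips 1 -> legal
(0,3): flips 2 -> legal
(0,4): flips 1 -> legal
(0,5): flips 1 -> legal
(1,3): flips 1 -> legal
(1,5): no bracket -> illegal
(2,7): flips 1 -> legal
(3,0): no bracket -> illegal
(3,1): flips 2 -> legal
(3,7): flips 1 -> legal
(4,0): no bracket -> illegal
(4,2): flips 3 -> legal
(4,6): flips 1 -> legal
(4,7): flips 1 -> legal
(5,0): flips 2 -> legal
(5,1): no bracket -> illegal
(5,2): flips 1 -> legal
(5,4): flips 2 -> legal
(6,2): flips 1 -> legal
(6,3): flips 3 -> legal
(6,4): no bracket -> illegal
B mobility = 17
-- W to move --
(0,0): flips 2 -> legal
(0,1): no bracket -> illegal
(0,2): no bracket -> illegal
(1,0): flips 2 -> legal
(1,3): flips 1 -> legal
(1,5): flips 1 -> legal
(1,6): flips 3 -> legal
(1,7): flips 3 -> legal
(2,0): no bracket -> illegal
(2,7): no bracket -> illegal
(3,0): flips 1 -> legal
(3,1): no bracket -> illegal
(3,7): no bracket -> illegal
(4,6): flips 2 -> legal
(5,4): flips 4 -> legal
(5,5): flips 1 -> legal
(5,6): flips 3 -> legal
W mobility = 11

Answer: B=17 W=11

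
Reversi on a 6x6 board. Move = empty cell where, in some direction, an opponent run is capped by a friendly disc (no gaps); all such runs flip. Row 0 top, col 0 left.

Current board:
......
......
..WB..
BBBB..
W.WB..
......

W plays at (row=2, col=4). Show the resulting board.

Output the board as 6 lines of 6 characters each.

Place W at (2,4); scan 8 dirs for brackets.
Dir NW: first cell '.' (not opp) -> no flip
Dir N: first cell '.' (not opp) -> no flip
Dir NE: first cell '.' (not opp) -> no flip
Dir W: opp run (2,3) capped by W -> flip
Dir E: first cell '.' (not opp) -> no flip
Dir SW: opp run (3,3) capped by W -> flip
Dir S: first cell '.' (not opp) -> no flip
Dir SE: first cell '.' (not opp) -> no flip
All flips: (2,3) (3,3)

Answer: ......
......
..WWW.
BBBW..
W.WB..
......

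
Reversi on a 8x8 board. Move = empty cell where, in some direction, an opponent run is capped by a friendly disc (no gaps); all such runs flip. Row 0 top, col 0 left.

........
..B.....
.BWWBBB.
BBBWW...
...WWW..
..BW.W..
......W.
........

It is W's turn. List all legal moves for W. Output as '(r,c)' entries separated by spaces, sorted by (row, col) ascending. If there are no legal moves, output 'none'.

Answer: (0,1) (0,2) (1,0) (1,4) (1,5) (1,6) (2,0) (2,7) (4,0) (4,1) (4,2) (5,1) (6,1)

Derivation:
(0,1): flips 1 -> legal
(0,2): flips 1 -> legal
(0,3): no bracket -> illegal
(1,0): flips 2 -> legal
(1,1): no bracket -> illegal
(1,3): no bracket -> illegal
(1,4): flips 1 -> legal
(1,5): flips 1 -> legal
(1,6): flips 1 -> legal
(1,7): no bracket -> illegal
(2,0): flips 1 -> legal
(2,7): flips 3 -> legal
(3,5): no bracket -> illegal
(3,6): no bracket -> illegal
(3,7): no bracket -> illegal
(4,0): flips 1 -> legal
(4,1): flips 1 -> legal
(4,2): flips 1 -> legal
(5,1): flips 1 -> legal
(6,1): flips 1 -> legal
(6,2): no bracket -> illegal
(6,3): no bracket -> illegal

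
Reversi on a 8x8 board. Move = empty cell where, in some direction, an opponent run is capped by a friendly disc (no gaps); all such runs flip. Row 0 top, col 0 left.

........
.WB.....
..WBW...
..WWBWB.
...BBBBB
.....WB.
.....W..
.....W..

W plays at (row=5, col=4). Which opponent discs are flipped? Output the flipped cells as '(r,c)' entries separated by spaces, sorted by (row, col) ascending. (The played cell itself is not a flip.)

Dir NW: opp run (4,3) capped by W -> flip
Dir N: opp run (4,4) (3,4) capped by W -> flip
Dir NE: opp run (4,5) (3,6), next='.' -> no flip
Dir W: first cell '.' (not opp) -> no flip
Dir E: first cell 'W' (not opp) -> no flip
Dir SW: first cell '.' (not opp) -> no flip
Dir S: first cell '.' (not opp) -> no flip
Dir SE: first cell 'W' (not opp) -> no flip

Answer: (3,4) (4,3) (4,4)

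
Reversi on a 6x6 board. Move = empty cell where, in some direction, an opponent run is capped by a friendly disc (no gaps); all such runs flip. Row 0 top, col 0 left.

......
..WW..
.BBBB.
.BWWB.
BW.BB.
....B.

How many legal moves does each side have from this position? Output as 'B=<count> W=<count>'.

Answer: B=7 W=9

Derivation:
-- B to move --
(0,1): flips 1 -> legal
(0,2): flips 2 -> legal
(0,3): flips 2 -> legal
(0,4): flips 1 -> legal
(1,1): no bracket -> illegal
(1,4): no bracket -> illegal
(3,0): no bracket -> illegal
(4,2): flips 3 -> legal
(5,0): flips 2 -> legal
(5,1): flips 1 -> legal
(5,2): no bracket -> illegal
B mobility = 7
-- W to move --
(1,0): flips 1 -> legal
(1,1): flips 3 -> legal
(1,4): flips 1 -> legal
(1,5): flips 1 -> legal
(2,0): no bracket -> illegal
(2,5): no bracket -> illegal
(3,0): flips 2 -> legal
(3,5): flips 2 -> legal
(4,2): no bracket -> illegal
(4,5): flips 2 -> legal
(5,0): no bracket -> illegal
(5,1): no bracket -> illegal
(5,2): no bracket -> illegal
(5,3): flips 1 -> legal
(5,5): flips 1 -> legal
W mobility = 9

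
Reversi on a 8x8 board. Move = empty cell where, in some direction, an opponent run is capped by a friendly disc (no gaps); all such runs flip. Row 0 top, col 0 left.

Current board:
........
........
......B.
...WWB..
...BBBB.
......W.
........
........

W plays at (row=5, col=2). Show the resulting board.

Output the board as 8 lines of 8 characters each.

Answer: ........
........
......B.
...WWB..
...WBBB.
..W...W.
........
........

Derivation:
Place W at (5,2); scan 8 dirs for brackets.
Dir NW: first cell '.' (not opp) -> no flip
Dir N: first cell '.' (not opp) -> no flip
Dir NE: opp run (4,3) capped by W -> flip
Dir W: first cell '.' (not opp) -> no flip
Dir E: first cell '.' (not opp) -> no flip
Dir SW: first cell '.' (not opp) -> no flip
Dir S: first cell '.' (not opp) -> no flip
Dir SE: first cell '.' (not opp) -> no flip
All flips: (4,3)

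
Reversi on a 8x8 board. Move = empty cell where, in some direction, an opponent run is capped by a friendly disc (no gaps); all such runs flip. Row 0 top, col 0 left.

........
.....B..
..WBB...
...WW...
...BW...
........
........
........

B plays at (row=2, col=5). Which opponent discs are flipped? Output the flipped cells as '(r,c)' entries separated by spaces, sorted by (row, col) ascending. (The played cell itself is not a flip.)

Answer: (3,4)

Derivation:
Dir NW: first cell '.' (not opp) -> no flip
Dir N: first cell 'B' (not opp) -> no flip
Dir NE: first cell '.' (not opp) -> no flip
Dir W: first cell 'B' (not opp) -> no flip
Dir E: first cell '.' (not opp) -> no flip
Dir SW: opp run (3,4) capped by B -> flip
Dir S: first cell '.' (not opp) -> no flip
Dir SE: first cell '.' (not opp) -> no flip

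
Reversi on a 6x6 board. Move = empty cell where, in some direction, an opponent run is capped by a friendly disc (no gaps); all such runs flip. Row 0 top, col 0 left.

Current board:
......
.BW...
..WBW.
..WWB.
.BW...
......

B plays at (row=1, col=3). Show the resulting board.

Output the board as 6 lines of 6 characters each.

Answer: ......
.BBB..
..WBW.
..WWB.
.BW...
......

Derivation:
Place B at (1,3); scan 8 dirs for brackets.
Dir NW: first cell '.' (not opp) -> no flip
Dir N: first cell '.' (not opp) -> no flip
Dir NE: first cell '.' (not opp) -> no flip
Dir W: opp run (1,2) capped by B -> flip
Dir E: first cell '.' (not opp) -> no flip
Dir SW: opp run (2,2), next='.' -> no flip
Dir S: first cell 'B' (not opp) -> no flip
Dir SE: opp run (2,4), next='.' -> no flip
All flips: (1,2)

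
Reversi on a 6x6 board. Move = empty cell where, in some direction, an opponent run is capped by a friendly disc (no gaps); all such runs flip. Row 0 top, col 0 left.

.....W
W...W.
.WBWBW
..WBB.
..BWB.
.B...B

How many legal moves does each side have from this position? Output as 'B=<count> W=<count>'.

Answer: B=7 W=6

Derivation:
-- B to move --
(0,0): no bracket -> illegal
(0,1): no bracket -> illegal
(0,3): no bracket -> illegal
(0,4): flips 1 -> legal
(1,1): no bracket -> illegal
(1,2): flips 1 -> legal
(1,3): flips 1 -> legal
(1,5): no bracket -> illegal
(2,0): flips 1 -> legal
(3,0): no bracket -> illegal
(3,1): flips 1 -> legal
(3,5): no bracket -> illegal
(4,1): no bracket -> illegal
(5,2): flips 1 -> legal
(5,3): flips 1 -> legal
(5,4): no bracket -> illegal
B mobility = 7
-- W to move --
(1,1): no bracket -> illegal
(1,2): flips 1 -> legal
(1,3): no bracket -> illegal
(1,5): no bracket -> illegal
(3,1): no bracket -> illegal
(3,5): flips 2 -> legal
(4,0): no bracket -> illegal
(4,1): flips 1 -> legal
(4,5): flips 2 -> legal
(5,0): no bracket -> illegal
(5,2): flips 1 -> legal
(5,3): no bracket -> illegal
(5,4): flips 3 -> legal
W mobility = 6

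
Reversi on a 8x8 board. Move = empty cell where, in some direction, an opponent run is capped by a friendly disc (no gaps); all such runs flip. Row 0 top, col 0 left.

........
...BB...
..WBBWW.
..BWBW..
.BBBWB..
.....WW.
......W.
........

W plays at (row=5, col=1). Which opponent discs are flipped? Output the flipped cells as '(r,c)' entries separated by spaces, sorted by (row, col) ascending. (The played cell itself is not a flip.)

Dir NW: first cell '.' (not opp) -> no flip
Dir N: opp run (4,1), next='.' -> no flip
Dir NE: opp run (4,2) capped by W -> flip
Dir W: first cell '.' (not opp) -> no flip
Dir E: first cell '.' (not opp) -> no flip
Dir SW: first cell '.' (not opp) -> no flip
Dir S: first cell '.' (not opp) -> no flip
Dir SE: first cell '.' (not opp) -> no flip

Answer: (4,2)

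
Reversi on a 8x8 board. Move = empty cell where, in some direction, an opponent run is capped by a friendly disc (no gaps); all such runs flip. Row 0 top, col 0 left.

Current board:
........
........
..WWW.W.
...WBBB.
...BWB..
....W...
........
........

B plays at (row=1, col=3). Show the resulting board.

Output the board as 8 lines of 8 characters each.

Answer: ........
...B....
..WBB.W.
...BBBB.
...BWB..
....W...
........
........

Derivation:
Place B at (1,3); scan 8 dirs for brackets.
Dir NW: first cell '.' (not opp) -> no flip
Dir N: first cell '.' (not opp) -> no flip
Dir NE: first cell '.' (not opp) -> no flip
Dir W: first cell '.' (not opp) -> no flip
Dir E: first cell '.' (not opp) -> no flip
Dir SW: opp run (2,2), next='.' -> no flip
Dir S: opp run (2,3) (3,3) capped by B -> flip
Dir SE: opp run (2,4) capped by B -> flip
All flips: (2,3) (2,4) (3,3)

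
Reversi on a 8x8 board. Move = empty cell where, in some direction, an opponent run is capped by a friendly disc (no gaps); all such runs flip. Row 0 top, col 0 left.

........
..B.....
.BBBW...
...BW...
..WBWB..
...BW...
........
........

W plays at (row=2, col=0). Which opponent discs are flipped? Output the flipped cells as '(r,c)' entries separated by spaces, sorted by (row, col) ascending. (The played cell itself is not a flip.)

Answer: (2,1) (2,2) (2,3)

Derivation:
Dir NW: edge -> no flip
Dir N: first cell '.' (not opp) -> no flip
Dir NE: first cell '.' (not opp) -> no flip
Dir W: edge -> no flip
Dir E: opp run (2,1) (2,2) (2,3) capped by W -> flip
Dir SW: edge -> no flip
Dir S: first cell '.' (not opp) -> no flip
Dir SE: first cell '.' (not opp) -> no flip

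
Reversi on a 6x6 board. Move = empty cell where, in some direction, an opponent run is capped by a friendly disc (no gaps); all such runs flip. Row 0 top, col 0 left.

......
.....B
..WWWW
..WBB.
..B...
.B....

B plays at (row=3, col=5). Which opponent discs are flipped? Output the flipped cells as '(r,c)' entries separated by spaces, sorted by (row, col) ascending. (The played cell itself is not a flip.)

Dir NW: opp run (2,4), next='.' -> no flip
Dir N: opp run (2,5) capped by B -> flip
Dir NE: edge -> no flip
Dir W: first cell 'B' (not opp) -> no flip
Dir E: edge -> no flip
Dir SW: first cell '.' (not opp) -> no flip
Dir S: first cell '.' (not opp) -> no flip
Dir SE: edge -> no flip

Answer: (2,5)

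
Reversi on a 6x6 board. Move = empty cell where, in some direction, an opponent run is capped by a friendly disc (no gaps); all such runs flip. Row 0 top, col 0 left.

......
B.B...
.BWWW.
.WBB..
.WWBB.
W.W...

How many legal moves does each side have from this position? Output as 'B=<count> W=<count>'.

Answer: B=9 W=8

Derivation:
-- B to move --
(1,1): flips 1 -> legal
(1,3): flips 1 -> legal
(1,4): flips 1 -> legal
(1,5): flips 1 -> legal
(2,0): no bracket -> illegal
(2,5): flips 3 -> legal
(3,0): flips 1 -> legal
(3,4): flips 1 -> legal
(3,5): no bracket -> illegal
(4,0): flips 2 -> legal
(5,1): flips 3 -> legal
(5,3): no bracket -> illegal
B mobility = 9
-- W to move --
(0,0): no bracket -> illegal
(0,1): flips 1 -> legal
(0,2): flips 1 -> legal
(0,3): no bracket -> illegal
(1,1): flips 1 -> legal
(1,3): no bracket -> illegal
(2,0): flips 1 -> legal
(3,0): no bracket -> illegal
(3,4): flips 3 -> legal
(3,5): no bracket -> illegal
(4,5): flips 2 -> legal
(5,3): flips 2 -> legal
(5,4): no bracket -> illegal
(5,5): flips 2 -> legal
W mobility = 8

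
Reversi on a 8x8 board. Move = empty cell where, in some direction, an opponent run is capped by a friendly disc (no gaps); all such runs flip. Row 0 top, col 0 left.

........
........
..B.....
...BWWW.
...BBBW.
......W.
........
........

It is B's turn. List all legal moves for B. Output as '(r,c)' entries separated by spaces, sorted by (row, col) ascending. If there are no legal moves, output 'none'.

Answer: (2,3) (2,4) (2,5) (2,6) (2,7) (3,7) (4,7) (6,7)

Derivation:
(2,3): flips 1 -> legal
(2,4): flips 1 -> legal
(2,5): flips 2 -> legal
(2,6): flips 1 -> legal
(2,7): flips 1 -> legal
(3,7): flips 3 -> legal
(4,7): flips 1 -> legal
(5,5): no bracket -> illegal
(5,7): no bracket -> illegal
(6,5): no bracket -> illegal
(6,6): no bracket -> illegal
(6,7): flips 1 -> legal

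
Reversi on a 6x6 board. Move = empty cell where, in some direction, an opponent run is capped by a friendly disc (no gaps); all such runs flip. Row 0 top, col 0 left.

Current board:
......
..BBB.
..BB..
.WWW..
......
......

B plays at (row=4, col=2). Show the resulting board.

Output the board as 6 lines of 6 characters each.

Place B at (4,2); scan 8 dirs for brackets.
Dir NW: opp run (3,1), next='.' -> no flip
Dir N: opp run (3,2) capped by B -> flip
Dir NE: opp run (3,3), next='.' -> no flip
Dir W: first cell '.' (not opp) -> no flip
Dir E: first cell '.' (not opp) -> no flip
Dir SW: first cell '.' (not opp) -> no flip
Dir S: first cell '.' (not opp) -> no flip
Dir SE: first cell '.' (not opp) -> no flip
All flips: (3,2)

Answer: ......
..BBB.
..BB..
.WBW..
..B...
......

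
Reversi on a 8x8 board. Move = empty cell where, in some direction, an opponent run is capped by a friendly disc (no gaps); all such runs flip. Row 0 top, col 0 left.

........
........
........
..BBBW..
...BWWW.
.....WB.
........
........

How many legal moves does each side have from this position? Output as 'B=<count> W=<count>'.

Answer: B=4 W=8

Derivation:
-- B to move --
(2,4): no bracket -> illegal
(2,5): no bracket -> illegal
(2,6): no bracket -> illegal
(3,6): flips 2 -> legal
(3,7): no bracket -> illegal
(4,7): flips 3 -> legal
(5,3): no bracket -> illegal
(5,4): flips 2 -> legal
(5,7): no bracket -> illegal
(6,4): no bracket -> illegal
(6,5): no bracket -> illegal
(6,6): flips 2 -> legal
B mobility = 4
-- W to move --
(2,1): no bracket -> illegal
(2,2): flips 1 -> legal
(2,3): flips 1 -> legal
(2,4): flips 1 -> legal
(2,5): no bracket -> illegal
(3,1): flips 3 -> legal
(4,1): no bracket -> illegal
(4,2): flips 1 -> legal
(4,7): no bracket -> illegal
(5,2): no bracket -> illegal
(5,3): no bracket -> illegal
(5,4): no bracket -> illegal
(5,7): flips 1 -> legal
(6,5): no bracket -> illegal
(6,6): flips 1 -> legal
(6,7): flips 1 -> legal
W mobility = 8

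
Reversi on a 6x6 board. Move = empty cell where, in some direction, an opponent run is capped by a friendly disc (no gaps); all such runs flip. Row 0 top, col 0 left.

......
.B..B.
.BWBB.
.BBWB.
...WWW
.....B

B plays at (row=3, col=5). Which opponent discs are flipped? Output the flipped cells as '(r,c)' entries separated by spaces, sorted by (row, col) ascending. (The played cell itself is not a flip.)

Dir NW: first cell 'B' (not opp) -> no flip
Dir N: first cell '.' (not opp) -> no flip
Dir NE: edge -> no flip
Dir W: first cell 'B' (not opp) -> no flip
Dir E: edge -> no flip
Dir SW: opp run (4,4), next='.' -> no flip
Dir S: opp run (4,5) capped by B -> flip
Dir SE: edge -> no flip

Answer: (4,5)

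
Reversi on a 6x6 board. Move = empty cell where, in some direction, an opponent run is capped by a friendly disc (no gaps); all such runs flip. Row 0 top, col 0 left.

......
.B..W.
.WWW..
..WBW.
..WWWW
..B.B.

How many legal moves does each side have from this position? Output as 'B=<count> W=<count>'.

-- B to move --
(0,3): no bracket -> illegal
(0,4): no bracket -> illegal
(0,5): no bracket -> illegal
(1,0): flips 3 -> legal
(1,2): flips 3 -> legal
(1,3): flips 1 -> legal
(1,5): no bracket -> illegal
(2,0): no bracket -> illegal
(2,4): flips 2 -> legal
(2,5): flips 2 -> legal
(3,0): no bracket -> illegal
(3,1): flips 2 -> legal
(3,5): flips 1 -> legal
(4,1): no bracket -> illegal
(5,1): flips 1 -> legal
(5,3): flips 1 -> legal
(5,5): flips 1 -> legal
B mobility = 10
-- W to move --
(0,0): flips 1 -> legal
(0,1): flips 1 -> legal
(0,2): no bracket -> illegal
(1,0): no bracket -> illegal
(1,2): no bracket -> illegal
(2,0): no bracket -> illegal
(2,4): flips 1 -> legal
(4,1): no bracket -> illegal
(5,1): no bracket -> illegal
(5,3): no bracket -> illegal
(5,5): no bracket -> illegal
W mobility = 3

Answer: B=10 W=3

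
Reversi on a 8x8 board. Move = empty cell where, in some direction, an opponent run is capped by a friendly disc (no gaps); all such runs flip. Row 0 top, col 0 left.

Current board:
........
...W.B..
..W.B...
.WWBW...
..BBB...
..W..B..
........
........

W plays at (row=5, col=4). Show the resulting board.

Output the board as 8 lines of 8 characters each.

Place W at (5,4); scan 8 dirs for brackets.
Dir NW: opp run (4,3) capped by W -> flip
Dir N: opp run (4,4) capped by W -> flip
Dir NE: first cell '.' (not opp) -> no flip
Dir W: first cell '.' (not opp) -> no flip
Dir E: opp run (5,5), next='.' -> no flip
Dir SW: first cell '.' (not opp) -> no flip
Dir S: first cell '.' (not opp) -> no flip
Dir SE: first cell '.' (not opp) -> no flip
All flips: (4,3) (4,4)

Answer: ........
...W.B..
..W.B...
.WWBW...
..BWW...
..W.WB..
........
........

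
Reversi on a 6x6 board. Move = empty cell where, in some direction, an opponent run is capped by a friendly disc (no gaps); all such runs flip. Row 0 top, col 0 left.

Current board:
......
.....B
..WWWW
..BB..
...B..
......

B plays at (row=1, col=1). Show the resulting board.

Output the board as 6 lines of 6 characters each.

Place B at (1,1); scan 8 dirs for brackets.
Dir NW: first cell '.' (not opp) -> no flip
Dir N: first cell '.' (not opp) -> no flip
Dir NE: first cell '.' (not opp) -> no flip
Dir W: first cell '.' (not opp) -> no flip
Dir E: first cell '.' (not opp) -> no flip
Dir SW: first cell '.' (not opp) -> no flip
Dir S: first cell '.' (not opp) -> no flip
Dir SE: opp run (2,2) capped by B -> flip
All flips: (2,2)

Answer: ......
.B...B
..BWWW
..BB..
...B..
......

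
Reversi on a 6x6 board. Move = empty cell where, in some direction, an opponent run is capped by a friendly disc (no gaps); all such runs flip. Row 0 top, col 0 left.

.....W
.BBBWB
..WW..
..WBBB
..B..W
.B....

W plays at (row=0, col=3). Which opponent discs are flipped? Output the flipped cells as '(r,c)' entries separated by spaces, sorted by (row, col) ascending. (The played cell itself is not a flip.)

Dir NW: edge -> no flip
Dir N: edge -> no flip
Dir NE: edge -> no flip
Dir W: first cell '.' (not opp) -> no flip
Dir E: first cell '.' (not opp) -> no flip
Dir SW: opp run (1,2), next='.' -> no flip
Dir S: opp run (1,3) capped by W -> flip
Dir SE: first cell 'W' (not opp) -> no flip

Answer: (1,3)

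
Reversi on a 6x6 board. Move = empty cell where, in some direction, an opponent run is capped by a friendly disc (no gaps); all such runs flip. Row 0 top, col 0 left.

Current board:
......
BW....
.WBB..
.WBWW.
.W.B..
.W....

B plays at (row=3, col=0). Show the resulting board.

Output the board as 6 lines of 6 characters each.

Place B at (3,0); scan 8 dirs for brackets.
Dir NW: edge -> no flip
Dir N: first cell '.' (not opp) -> no flip
Dir NE: opp run (2,1), next='.' -> no flip
Dir W: edge -> no flip
Dir E: opp run (3,1) capped by B -> flip
Dir SW: edge -> no flip
Dir S: first cell '.' (not opp) -> no flip
Dir SE: opp run (4,1), next='.' -> no flip
All flips: (3,1)

Answer: ......
BW....
.WBB..
BBBWW.
.W.B..
.W....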